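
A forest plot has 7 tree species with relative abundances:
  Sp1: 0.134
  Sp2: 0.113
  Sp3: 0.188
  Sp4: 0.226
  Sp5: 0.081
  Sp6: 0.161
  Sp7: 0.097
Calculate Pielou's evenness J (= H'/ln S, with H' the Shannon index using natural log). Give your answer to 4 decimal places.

H' = −Σ pᵢ ln pᵢ = −((-0.269329) + (-0.246382) + (-0.314207) + (-0.336112) + (-0.203578) + (-0.294042) + (-0.226305)) = 1.889954 (working shown to 6 dp, full precision carried).
With S = 7 species, ln S = 1.945910, so J = 1.889954/1.945910 = 0.971244, i.e. 0.9712 to 4 decimal places.

0.9712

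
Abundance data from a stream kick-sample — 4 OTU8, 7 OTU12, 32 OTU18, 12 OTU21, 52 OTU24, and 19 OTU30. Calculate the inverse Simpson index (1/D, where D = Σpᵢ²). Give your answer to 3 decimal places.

3.694

Total N = 4+7+32+12+52+19 = 126, so the proportions are 0.031746, 0.0555556, 0.2539683, 0.0952381, 0.4126984, 0.1507937 (working shown to 7 dp, full precision carried).
D = 0.031746² + 0.0555556² + 0.2539683² + 0.0952381² + 0.4126984² + 0.1507937² = 0.0010078 + 0.0030864 + 0.0644999 + 0.0090703 + 0.1703200 + 0.0227387 = 0.2707231.
So 1/D = 3.69381, i.e. 3.694 to 3 decimal places.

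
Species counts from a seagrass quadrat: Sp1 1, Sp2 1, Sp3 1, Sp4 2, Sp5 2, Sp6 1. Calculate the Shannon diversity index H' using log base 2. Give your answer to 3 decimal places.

2.500

Total N = 1+1+1+2+2+1 = 8, so the proportions are 0.125, 0.125, 0.125, 0.25, 0.25, 0.125 (working shown to 5 dp, full precision carried).
Each pᵢ log₂ pᵢ term: 0.125×(-3.00000)=-0.37500, 0.125×(-3.00000)=-0.37500, 0.125×(-3.00000)=-0.37500, 0.25×(-2.00000)=-0.50000, 0.25×(-2.00000)=-0.50000, 0.125×(-3.00000)=-0.37500.
Sum = -2.50000, so H' = 2.500.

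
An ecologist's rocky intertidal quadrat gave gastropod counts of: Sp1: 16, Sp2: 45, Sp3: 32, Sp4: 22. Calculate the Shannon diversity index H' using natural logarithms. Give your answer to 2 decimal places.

1.31

Total N = 16+45+32+22 = 115, so the proportions are 0.1391, 0.3913, 0.2783, 0.1913 (working shown to 4 dp, full precision carried).
Each pᵢ ln pᵢ term: 0.1391×(-1.9723)=-0.2744, 0.3913×(-0.9383)=-0.3671, 0.2783×(-1.2792)=-0.3560, 0.1913×(-1.6539)=-0.3164.
Sum = -1.3139, so H' = 1.31.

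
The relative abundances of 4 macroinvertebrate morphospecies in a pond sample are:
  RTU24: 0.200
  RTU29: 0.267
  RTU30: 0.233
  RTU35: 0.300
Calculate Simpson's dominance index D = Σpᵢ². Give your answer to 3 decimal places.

0.256

D = 0.2² + 0.267² + 0.233² + 0.3² = 0.04000 + 0.07129 + 0.05429 + 0.09000 = 0.25558 (working shown to 5 dp, full precision carried).
To 3 decimal places, D = 0.256.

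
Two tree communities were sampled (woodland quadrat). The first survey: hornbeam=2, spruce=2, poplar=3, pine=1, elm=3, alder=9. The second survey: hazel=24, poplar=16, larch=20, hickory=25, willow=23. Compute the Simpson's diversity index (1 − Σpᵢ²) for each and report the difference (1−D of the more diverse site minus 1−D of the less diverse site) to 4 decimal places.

The first survey: N=20, proportions 0.1, 0.1, 0.15, 0.05, 0.15, 0.45, giving 1−D = 0.730000 (working shown to 6 dp, full precision carried).
The second survey: N=108, proportions 0.222222, 0.148148, 0.185185, 0.231481, 0.212963, giving 1−D = 0.795439.
Difference = |0.730000 − 0.795439| = 0.065439, i.e. 0.0654 to 4 decimal places.

0.0654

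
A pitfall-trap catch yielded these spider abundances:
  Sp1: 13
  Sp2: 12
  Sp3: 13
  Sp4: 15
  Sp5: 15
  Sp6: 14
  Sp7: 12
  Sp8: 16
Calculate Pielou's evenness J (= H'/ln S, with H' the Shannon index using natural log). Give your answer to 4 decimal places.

Total N = 13+12+13+15+15+14+12+16 = 110, so the proportions are 0.118182, 0.109091, 0.118182, 0.136364, 0.136364, 0.127273, 0.109091, 0.145455 (working shown to 6 dp, full precision carried).
H' = −Σ pᵢ ln pᵢ = −((-0.252381) + (-0.241699) + (-0.252381) + (-0.271695) + (-0.271695) + (-0.262363) + (-0.241699) + (-0.280421)) = 2.074333.
With S = 8 species, ln S = 2.079442, so J = 2.074333/2.079442 = 0.997543, i.e. 0.9975 to 4 decimal places.

0.9975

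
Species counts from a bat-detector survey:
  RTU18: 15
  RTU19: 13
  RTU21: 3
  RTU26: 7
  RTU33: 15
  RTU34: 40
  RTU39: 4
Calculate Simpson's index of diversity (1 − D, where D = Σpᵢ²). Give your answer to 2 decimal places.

0.76

Total N = 15+13+3+7+15+40+4 = 97, so the proportions are 0.1546, 0.134, 0.0309, 0.0722, 0.1546, 0.4124, 0.0412 (working shown to 4 dp, full precision carried).
D = 0.1546² + 0.134² + 0.0309² + 0.0722² + 0.1546² + 0.4124² + 0.0412² = 0.0239 + 0.0180 + 0.0010 + 0.0052 + 0.0239 + 0.1700 + 0.0017 = 0.2437.
So 1 − D = 0.7563, i.e. 0.76 to 2 decimal places.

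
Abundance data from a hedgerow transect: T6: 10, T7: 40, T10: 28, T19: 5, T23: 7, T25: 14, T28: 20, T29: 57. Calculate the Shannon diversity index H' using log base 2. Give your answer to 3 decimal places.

2.615

Total N = 10+40+28+5+7+14+20+57 = 181, so the proportions are 0.05525, 0.22099, 0.1547, 0.02762, 0.03867, 0.07735, 0.1105, 0.31492 (working shown to 5 dp, full precision carried).
Each pᵢ log₂ pᵢ term: 0.05525×(-4.17792)=-0.23082, 0.22099×(-2.17792)=-0.48131, 0.1547×(-2.69249)=-0.41652, 0.02762×(-5.17792)=-0.14304, 0.03867×(-4.69249)=-0.18148, 0.07735×(-3.69249)=-0.28561, 0.1105×(-3.17792)=-0.35115, 0.31492×(-1.66696)=-0.52495.
Sum = -2.61488, so H' = 2.615.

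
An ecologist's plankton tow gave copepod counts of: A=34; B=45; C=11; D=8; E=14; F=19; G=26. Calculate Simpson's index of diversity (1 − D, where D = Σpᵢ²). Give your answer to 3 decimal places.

0.813

Total N = 34+45+11+8+14+19+26 = 157, so the proportions are 0.21656, 0.28662, 0.07006, 0.05096, 0.08917, 0.12102, 0.16561 (working shown to 5 dp, full precision carried).
D = 0.21656² + 0.28662² + 0.07006² + 0.05096² + 0.08917² + 0.12102² + 0.16561² = 0.04690 + 0.08215 + 0.00491 + 0.00260 + 0.00795 + 0.01465 + 0.02743 = 0.18658.
So 1 − D = 0.81342, i.e. 0.813 to 3 decimal places.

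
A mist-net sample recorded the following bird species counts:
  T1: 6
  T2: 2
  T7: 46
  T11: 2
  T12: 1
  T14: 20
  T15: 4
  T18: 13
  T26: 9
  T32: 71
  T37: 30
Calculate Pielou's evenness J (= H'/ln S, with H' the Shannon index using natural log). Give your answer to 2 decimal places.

Total N = 6+2+46+2+1+20+4+13+9+71+30 = 204, so the proportions are 0.0294, 0.0098, 0.2255, 0.0098, 0.0049, 0.098, 0.0196, 0.0637, 0.0441, 0.348, 0.1471 (working shown to 4 dp, full precision carried).
H' = −Σ pᵢ ln pᵢ = −((-0.1037) + (-0.0453) + (-0.3359) + (-0.0453) + (-0.0261) + (-0.2277) + (-0.0771) + (-0.1754) + (-0.1377) + (-0.3673) + (-0.2819)) = 1.8235.
With S = 11 species, ln S = 2.3979, so J = 1.8235/2.3979 = 0.7605, i.e. 0.76 to 2 decimal places.

0.76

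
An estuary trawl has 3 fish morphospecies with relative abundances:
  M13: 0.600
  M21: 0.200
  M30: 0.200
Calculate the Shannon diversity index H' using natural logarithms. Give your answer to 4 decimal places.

Each pᵢ ln pᵢ term (working shown to 6 dp, full precision carried): 0.6×(-0.510826)=-0.306495, 0.2×(-1.609438)=-0.321888, 0.2×(-1.609438)=-0.321888.
Sum = -0.950271, so H' = 0.9503.

0.9503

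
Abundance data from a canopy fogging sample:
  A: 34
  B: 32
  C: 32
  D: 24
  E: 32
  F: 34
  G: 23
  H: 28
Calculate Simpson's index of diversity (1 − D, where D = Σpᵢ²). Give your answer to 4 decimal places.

0.8727

Total N = 34+32+32+24+32+34+23+28 = 239, so the proportions are 0.142259, 0.133891, 0.133891, 0.100418, 0.133891, 0.142259, 0.096234, 0.117155 (working shown to 6 dp, full precision carried).
D = 0.142259² + 0.133891² + 0.133891² + 0.100418² + 0.133891² + 0.142259² + 0.096234² + 0.117155² = 0.020238 + 0.017927 + 0.017927 + 0.010084 + 0.017927 + 0.020238 + 0.009261 + 0.013725 = 0.127326.
So 1 − D = 0.872674, i.e. 0.8727 to 4 decimal places.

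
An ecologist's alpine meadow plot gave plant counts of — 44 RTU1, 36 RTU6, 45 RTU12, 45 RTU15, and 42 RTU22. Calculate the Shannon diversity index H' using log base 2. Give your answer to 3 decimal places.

2.317

Total N = 44+36+45+45+42 = 212, so the proportions are 0.20755, 0.16981, 0.21226, 0.21226, 0.19811 (working shown to 5 dp, full precision carried).
Each pᵢ log₂ pᵢ term: 0.20755×(-2.26849)=-0.47082, 0.16981×(-2.55800)=-0.43438, 0.21226×(-2.23607)=-0.47464, 0.21226×(-2.23607)=-0.47464, 0.19811×(-2.33560)=-0.46271.
Sum = -2.31718, so H' = 2.317.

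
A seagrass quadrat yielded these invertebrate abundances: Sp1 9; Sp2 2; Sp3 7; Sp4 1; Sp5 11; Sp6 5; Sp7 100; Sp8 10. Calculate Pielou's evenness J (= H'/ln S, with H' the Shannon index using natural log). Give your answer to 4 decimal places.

0.5601

Total N = 9+2+7+1+11+5+100+10 = 145, so the proportions are 0.062069, 0.013793, 0.048276, 0.006897, 0.075862, 0.034483, 0.689655, 0.068966 (working shown to 6 dp, full precision carried).
H' = −Σ pᵢ ln pᵢ = −((-0.172521) + (-0.059084) + (-0.146316) + (-0.034322) + (-0.195636) + (-0.116114) + (-0.256251) + (-0.184424)) = 1.164668.
With S = 8 species, ln S = 2.079442, so J = 1.164668/2.079442 = 0.560087, i.e. 0.5601 to 4 decimal places.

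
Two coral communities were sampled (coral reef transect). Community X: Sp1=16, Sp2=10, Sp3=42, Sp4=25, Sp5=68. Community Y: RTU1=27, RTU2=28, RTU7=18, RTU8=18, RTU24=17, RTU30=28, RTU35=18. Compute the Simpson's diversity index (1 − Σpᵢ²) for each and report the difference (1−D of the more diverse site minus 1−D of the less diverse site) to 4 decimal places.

Community X: N=161, proportions 0.099379, 0.062112, 0.26087, 0.15528, 0.42236, giving 1−D = 0.715713 (working shown to 6 dp, full precision carried).
Community Y: N=154, proportions 0.175325, 0.181818, 0.116883, 0.116883, 0.11039, 0.181818, 0.116883, giving 1−D = 0.849975.
Difference = |0.715713 − 0.849975| = 0.134262, i.e. 0.1343 to 4 decimal places.

0.1343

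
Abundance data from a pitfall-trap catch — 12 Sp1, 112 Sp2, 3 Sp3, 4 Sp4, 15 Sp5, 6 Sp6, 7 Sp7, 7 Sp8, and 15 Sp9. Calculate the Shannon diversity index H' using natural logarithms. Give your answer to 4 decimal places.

Total N = 12+112+3+4+15+6+7+7+15 = 181, so the proportions are 0.066298, 0.618785, 0.016575, 0.022099, 0.082873, 0.033149, 0.038674, 0.038674, 0.082873 (working shown to 6 dp, full precision carried).
Each pᵢ ln pᵢ term: 0.066298×(-2.713590)=-0.179907, 0.618785×(-0.479998)=-0.297015, 0.016575×(-4.099885)=-0.067954, 0.022099×(-3.812203)=-0.084248, 0.082873×(-2.490447)=-0.206391, 0.033149×(-3.406738)=-0.112931, 0.038674×(-3.252587)=-0.125791, 0.038674×(-3.252587)=-0.125791, 0.082873×(-2.490447)=-0.206391.
Sum = -1.406417, so H' = 1.4064.

1.4064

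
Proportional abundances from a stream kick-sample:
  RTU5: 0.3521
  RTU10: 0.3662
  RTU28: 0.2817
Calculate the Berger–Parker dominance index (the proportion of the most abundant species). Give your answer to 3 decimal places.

The largest proportion is 0.3662, i.e. d = 0.366 to 3 decimal places.

0.366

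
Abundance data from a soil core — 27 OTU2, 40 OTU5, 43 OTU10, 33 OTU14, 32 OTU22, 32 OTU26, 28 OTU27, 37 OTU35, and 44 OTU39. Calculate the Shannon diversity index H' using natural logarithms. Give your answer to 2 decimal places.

Total N = 27+40+43+33+32+32+28+37+44 = 316, so the proportions are 0.0854, 0.1266, 0.1361, 0.1044, 0.1013, 0.1013, 0.0886, 0.1171, 0.1392 (working shown to 4 dp, full precision carried).
Each pᵢ ln pᵢ term: 0.0854×(-2.4599)=-0.2102, 0.1266×(-2.0669)=-0.2616, 0.1361×(-1.9945)=-0.2714, 0.1044×(-2.2592)=-0.2359, 0.1013×(-2.2900)=-0.2319, 0.1013×(-2.2900)=-0.2319, 0.0886×(-2.4235)=-0.2147, 0.1171×(-2.1448)=-0.2511, 0.1392×(-1.9716)=-0.2745.
Sum = -2.1833, so H' = 2.18.

2.18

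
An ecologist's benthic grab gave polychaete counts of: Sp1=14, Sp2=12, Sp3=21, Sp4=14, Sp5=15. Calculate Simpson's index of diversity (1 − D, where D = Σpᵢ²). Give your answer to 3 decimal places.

Total N = 14+12+21+14+15 = 76, so the proportions are 0.18421, 0.15789, 0.27632, 0.18421, 0.19737 (working shown to 5 dp, full precision carried).
D = 0.18421² + 0.15789² + 0.27632² + 0.18421² + 0.19737² = 0.03393 + 0.02493 + 0.07635 + 0.03393 + 0.03895 = 0.20810.
So 1 − D = 0.79190, i.e. 0.792 to 3 decimal places.

0.792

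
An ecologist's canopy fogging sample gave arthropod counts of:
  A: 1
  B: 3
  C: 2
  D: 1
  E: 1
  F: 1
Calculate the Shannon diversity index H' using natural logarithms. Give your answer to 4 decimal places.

1.6770

Total N = 1+3+2+1+1+1 = 9, so the proportions are 0.111111, 0.333333, 0.222222, 0.111111, 0.111111, 0.111111 (working shown to 6 dp, full precision carried).
Each pᵢ ln pᵢ term: 0.111111×(-2.197225)=-0.244136, 0.333333×(-1.098612)=-0.366204, 0.222222×(-1.504077)=-0.334239, 0.111111×(-2.197225)=-0.244136, 0.111111×(-2.197225)=-0.244136, 0.111111×(-2.197225)=-0.244136.
Sum = -1.676988, so H' = 1.6770.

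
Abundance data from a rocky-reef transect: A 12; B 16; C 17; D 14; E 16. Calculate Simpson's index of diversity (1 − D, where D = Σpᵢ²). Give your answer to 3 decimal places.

0.797

Total N = 12+16+17+14+16 = 75, so the proportions are 0.16, 0.21333, 0.22667, 0.18667, 0.21333 (working shown to 5 dp, full precision carried).
D = 0.16² + 0.21333² + 0.22667² + 0.18667² + 0.21333² = 0.02560 + 0.04551 + 0.05138 + 0.03484 + 0.04551 = 0.20284.
So 1 − D = 0.79716, i.e. 0.797 to 3 decimal places.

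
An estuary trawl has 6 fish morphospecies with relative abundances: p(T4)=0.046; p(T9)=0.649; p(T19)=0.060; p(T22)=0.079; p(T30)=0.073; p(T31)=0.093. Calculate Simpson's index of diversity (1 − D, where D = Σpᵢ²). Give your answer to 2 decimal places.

0.55

D = 0.046² + 0.649² + 0.06² + 0.079² + 0.073² + 0.093² = 0.0021 + 0.4212 + 0.0036 + 0.0062 + 0.0053 + 0.0086 = 0.4471 (working shown to 4 dp, full precision carried).
So 1 − D = 0.5529, i.e. 0.55 to 2 decimal places.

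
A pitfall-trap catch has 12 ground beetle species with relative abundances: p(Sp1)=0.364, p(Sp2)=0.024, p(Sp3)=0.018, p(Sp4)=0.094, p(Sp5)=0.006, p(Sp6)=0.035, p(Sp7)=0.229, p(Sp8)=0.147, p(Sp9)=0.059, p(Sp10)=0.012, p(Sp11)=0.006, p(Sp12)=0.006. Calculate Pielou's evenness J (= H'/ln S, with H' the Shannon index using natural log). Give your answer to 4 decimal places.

0.7247

H' = −Σ pᵢ ln pᵢ = −((-0.367859) + (-0.089513) + (-0.072313) + (-0.222259) + (-0.030696) + (-0.117334) + (-0.337554) + (-0.281846) + (-0.166983) + (-0.053074) + (-0.030696) + (-0.030696)) = 1.800823 (working shown to 6 dp, full precision carried).
With S = 12 species, ln S = 2.484907, so J = 1.800823/2.484907 = 0.724705, i.e. 0.7247 to 4 decimal places.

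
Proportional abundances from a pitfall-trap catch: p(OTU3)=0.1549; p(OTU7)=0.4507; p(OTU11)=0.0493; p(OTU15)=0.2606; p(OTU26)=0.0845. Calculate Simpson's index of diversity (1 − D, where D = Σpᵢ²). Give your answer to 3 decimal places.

0.695

D = 0.1549² + 0.4507² + 0.0493² + 0.2606² + 0.0845² = 0.02399 + 0.20313 + 0.00243 + 0.06791 + 0.00714 = 0.30461 (working shown to 5 dp, full precision carried).
So 1 − D = 0.69539, i.e. 0.695 to 3 decimal places.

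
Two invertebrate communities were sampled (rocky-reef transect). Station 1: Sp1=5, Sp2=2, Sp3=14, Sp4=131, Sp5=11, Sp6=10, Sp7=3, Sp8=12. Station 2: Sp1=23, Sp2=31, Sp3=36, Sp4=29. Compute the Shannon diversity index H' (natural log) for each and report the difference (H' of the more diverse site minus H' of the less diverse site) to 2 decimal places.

0.22

Station 1: N=188, proportions 0.0266, 0.0106, 0.0745, 0.6968, 0.0585, 0.0532, 0.016, 0.0638, giving H' = 1.1537 (working shown to 4 dp, full precision carried).
Station 2: N=119, proportions 0.1933, 0.2605, 0.3025, 0.2437, giving H' = 1.3738.
Difference = |1.1537 − 1.3738| = 0.2201, i.e. 0.22 to 2 decimal places.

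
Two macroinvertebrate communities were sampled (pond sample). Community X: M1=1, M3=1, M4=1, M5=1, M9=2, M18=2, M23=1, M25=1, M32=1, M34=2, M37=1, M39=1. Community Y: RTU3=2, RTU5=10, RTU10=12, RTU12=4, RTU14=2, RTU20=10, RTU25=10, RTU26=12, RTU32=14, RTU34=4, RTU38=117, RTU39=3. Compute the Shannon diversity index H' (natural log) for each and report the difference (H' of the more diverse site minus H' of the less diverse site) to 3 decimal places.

Community X: N=15, proportions 0.06667, 0.06667, 0.06667, 0.06667, 0.13333, 0.13333, 0.06667, 0.06667, 0.06667, 0.13333, 0.06667, 0.06667, giving H' = 2.43079 (working shown to 5 dp, full precision carried).
Community Y: N=200, proportions 0.01, 0.05, 0.06, 0.02, 0.01, 0.05, 0.05, 0.06, 0.07, 0.02, 0.585, 0.015, giving H' = 1.59834.
Difference = |2.43079 − 1.59834| = 0.83245, i.e. 0.832 to 3 decimal places.

0.832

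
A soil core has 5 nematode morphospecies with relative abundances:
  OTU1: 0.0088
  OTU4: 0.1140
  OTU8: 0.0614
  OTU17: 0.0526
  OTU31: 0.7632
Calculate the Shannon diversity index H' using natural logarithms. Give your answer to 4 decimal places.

0.8217

Each pᵢ ln pᵢ term (working shown to 6 dp, full precision carried): 0.0088×(-4.733004)=-0.041650, 0.114×(-2.171557)=-0.247557, 0.0614×(-2.790345)=-0.171327, 0.0526×(-2.945039)=-0.154909, 0.7632×(-0.270235)=-0.206243.
Sum = -0.821688, so H' = 0.8217.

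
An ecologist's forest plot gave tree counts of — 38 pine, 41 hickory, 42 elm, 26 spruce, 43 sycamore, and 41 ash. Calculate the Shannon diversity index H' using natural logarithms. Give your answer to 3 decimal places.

1.779

Total N = 38+41+42+26+43+41 = 231, so the proportions are 0.1645, 0.17749, 0.18182, 0.11255, 0.18615, 0.17749 (working shown to 5 dp, full precision carried).
Each pᵢ ln pᵢ term: 0.1645×(-1.80483)=-0.29690, 0.17749×(-1.72885)=-0.30685, 0.18182×(-1.70475)=-0.30995, 0.11255×(-2.18432)=-0.24585, 0.18615×(-1.68122)=-0.31295, 0.17749×(-1.72885)=-0.30685.
Sum = -1.77936, so H' = 1.779.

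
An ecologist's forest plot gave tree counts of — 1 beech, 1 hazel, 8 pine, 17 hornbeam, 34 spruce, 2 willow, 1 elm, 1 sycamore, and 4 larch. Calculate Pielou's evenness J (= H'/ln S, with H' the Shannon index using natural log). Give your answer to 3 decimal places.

0.663

Total N = 1+1+8+17+34+2+1+1+4 = 69, so the proportions are 0.01449, 0.01449, 0.11594, 0.24638, 0.49275, 0.02899, 0.01449, 0.01449, 0.05797 (working shown to 5 dp, full precision carried).
H' = −Σ pᵢ ln pᵢ = −((-0.06136) + (-0.06136) + (-0.24982) + (-0.34515) + (-0.34874) + (-0.10264) + (-0.06136) + (-0.06136) + (-0.16509)) = 1.45689.
With S = 9 species, ln S = 2.19722, so J = 1.45689/2.19722 = 0.66306, i.e. 0.663 to 3 decimal places.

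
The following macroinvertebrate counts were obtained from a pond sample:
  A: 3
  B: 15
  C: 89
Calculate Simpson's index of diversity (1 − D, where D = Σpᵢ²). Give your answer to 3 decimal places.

0.288

Total N = 3+15+89 = 107, so the proportions are 0.02804, 0.14019, 0.83178 (working shown to 5 dp, full precision carried).
D = 0.02804² + 0.14019² + 0.83178² = 0.00079 + 0.01965 + 0.69185 = 0.71229.
So 1 − D = 0.28771, i.e. 0.288 to 3 decimal places.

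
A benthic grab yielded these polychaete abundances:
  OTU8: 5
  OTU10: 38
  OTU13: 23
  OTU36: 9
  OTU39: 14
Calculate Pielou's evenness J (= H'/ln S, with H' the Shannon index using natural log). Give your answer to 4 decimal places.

0.8683

Total N = 5+38+23+9+14 = 89, so the proportions are 0.05618, 0.426966, 0.258427, 0.101124, 0.157303 (working shown to 6 dp, full precision carried).
H' = −Σ pᵢ ln pᵢ = −((-0.161753) + (-0.363370) + (-0.349688) + (-0.231716) + (-0.290945)) = 1.397472.
With S = 5 species, ln S = 1.609438, so J = 1.397472/1.609438 = 0.868298, i.e. 0.8683 to 4 decimal places.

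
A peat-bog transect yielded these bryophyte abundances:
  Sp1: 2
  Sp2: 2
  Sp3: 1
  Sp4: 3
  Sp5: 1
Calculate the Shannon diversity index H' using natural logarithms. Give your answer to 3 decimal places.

Total N = 2+2+1+3+1 = 9, so the proportions are 0.22222, 0.22222, 0.11111, 0.33333, 0.11111 (working shown to 5 dp, full precision carried).
Each pᵢ ln pᵢ term: 0.22222×(-1.50408)=-0.33424, 0.22222×(-1.50408)=-0.33424, 0.11111×(-2.19722)=-0.24414, 0.33333×(-1.09861)=-0.36620, 0.11111×(-2.19722)=-0.24414.
Sum = -1.52296, so H' = 1.523.

1.523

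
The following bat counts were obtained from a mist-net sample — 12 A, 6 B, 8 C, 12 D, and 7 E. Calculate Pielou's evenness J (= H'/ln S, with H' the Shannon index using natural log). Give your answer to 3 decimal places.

0.976

Total N = 12+6+8+12+7 = 45, so the proportions are 0.26667, 0.13333, 0.17778, 0.26667, 0.15556 (working shown to 5 dp, full precision carried).
H' = −Σ pᵢ ln pᵢ = −((-0.35247) + (-0.26865) + (-0.30706) + (-0.35247) + (-0.28945)) = 1.57010.
With S = 5 species, ln S = 1.60944, so J = 1.57010/1.60944 = 0.97556, i.e. 0.976 to 3 decimal places.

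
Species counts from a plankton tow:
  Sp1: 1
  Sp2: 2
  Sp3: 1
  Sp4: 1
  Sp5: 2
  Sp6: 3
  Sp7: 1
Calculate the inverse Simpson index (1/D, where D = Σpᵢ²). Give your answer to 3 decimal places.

Total N = 1+2+1+1+2+3+1 = 11, so the proportions are 0.0909091, 0.1818182, 0.0909091, 0.0909091, 0.1818182, 0.2727273, 0.0909091 (working shown to 7 dp, full precision carried).
D = 0.0909091² + 0.1818182² + 0.0909091² + 0.0909091² + 0.1818182² + 0.2727273² + 0.0909091² = 0.0082645 + 0.0330579 + 0.0082645 + 0.0082645 + 0.0330579 + 0.0743802 + 0.0082645 = 0.1735537.
So 1/D = 5.76190, i.e. 5.762 to 3 decimal places.

5.762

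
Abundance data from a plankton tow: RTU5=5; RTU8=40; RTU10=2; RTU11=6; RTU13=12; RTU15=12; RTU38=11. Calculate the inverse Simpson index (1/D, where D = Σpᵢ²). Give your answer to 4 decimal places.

Total N = 5+40+2+6+12+12+11 = 88, so the proportions are 0.05681818, 0.45454545, 0.02272727, 0.06818182, 0.13636364, 0.13636364, 0.125 (working shown to 8 dp, full precision carried).
D = 0.05681818² + 0.45454545² + 0.02272727² + 0.06818182² + 0.13636364² + 0.13636364² + 0.125² = 0.00322831 + 0.20661157 + 0.00051653 + 0.00464876 + 0.01859504 + 0.01859504 + 0.01562500 = 0.26782025.
So 1/D = 3.733848, i.e. 3.7338 to 4 decimal places.

3.7338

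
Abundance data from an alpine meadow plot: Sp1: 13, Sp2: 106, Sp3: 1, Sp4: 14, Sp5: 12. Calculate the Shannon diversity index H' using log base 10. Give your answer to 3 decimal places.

0.396

Total N = 13+106+1+14+12 = 146, so the proportions are 0.08904, 0.72603, 0.00685, 0.09589, 0.08219 (working shown to 5 dp, full precision carried).
Each pᵢ log₁₀ pᵢ term: 0.08904×(-1.05041)=-0.09353, 0.72603×(-0.13905)=-0.10095, 0.00685×(-2.16435)=-0.01482, 0.09589×(-1.01822)=-0.09764, 0.08219×(-1.08517)=-0.08919.
Sum = -0.39614, so H' = 0.396.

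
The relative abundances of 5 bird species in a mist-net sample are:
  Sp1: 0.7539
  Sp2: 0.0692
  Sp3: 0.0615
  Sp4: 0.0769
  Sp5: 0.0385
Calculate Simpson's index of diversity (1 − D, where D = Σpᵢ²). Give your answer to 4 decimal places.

0.4157

D = 0.7539² + 0.0692² + 0.0615² + 0.0769² + 0.0385² = 0.568365 + 0.004789 + 0.003782 + 0.005914 + 0.001482 = 0.584332 (working shown to 6 dp, full precision carried).
So 1 − D = 0.415668, i.e. 0.4157 to 4 decimal places.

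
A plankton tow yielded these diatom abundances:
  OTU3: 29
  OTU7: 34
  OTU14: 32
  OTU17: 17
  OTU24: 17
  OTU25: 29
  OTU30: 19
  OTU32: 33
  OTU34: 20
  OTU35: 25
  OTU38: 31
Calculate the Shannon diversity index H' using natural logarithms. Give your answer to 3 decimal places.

Total N = 29+34+32+17+17+29+19+33+20+25+31 = 286, so the proportions are 0.1014, 0.11888, 0.11189, 0.05944, 0.05944, 0.1014, 0.06643, 0.11538, 0.06993, 0.08741, 0.10839 (working shown to 5 dp, full precision carried).
Each pᵢ ln pᵢ term: 0.1014×(-2.28870)=-0.23207, 0.11888×(-2.12963)=-0.25317, 0.11189×(-2.19026)=-0.24506, 0.05944×(-2.82278)=-0.16779, 0.05944×(-2.82278)=-0.16779, 0.1014×(-2.28870)=-0.23207, 0.06643×(-2.71155)=-0.18014, 0.11538×(-2.15948)=-0.24917, 0.06993×(-2.66026)=-0.18603, 0.08741×(-2.43712)=-0.21303, 0.10839×(-2.22200)=-0.24085.
Sum = -2.36718, so H' = 2.367.

2.367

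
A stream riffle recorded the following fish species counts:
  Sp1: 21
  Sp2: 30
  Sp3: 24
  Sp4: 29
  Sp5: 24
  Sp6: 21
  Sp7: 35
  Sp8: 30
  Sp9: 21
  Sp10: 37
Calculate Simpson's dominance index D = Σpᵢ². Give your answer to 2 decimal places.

0.10

Total N = 21+30+24+29+24+21+35+30+21+37 = 272, so the proportions are 0.0772, 0.1103, 0.0882, 0.1066, 0.0882, 0.0772, 0.1287, 0.1103, 0.0772, 0.136 (working shown to 4 dp, full precision carried).
D = 0.0772² + 0.1103² + 0.0882² + 0.1066² + 0.0882² + 0.0772² + 0.1287² + 0.1103² + 0.0772² + 0.136² = 0.0060 + 0.0122 + 0.0078 + 0.0114 + 0.0078 + 0.0060 + 0.0166 + 0.0122 + 0.0060 + 0.0185 = 0.1042.
To 2 decimal places, D = 0.10.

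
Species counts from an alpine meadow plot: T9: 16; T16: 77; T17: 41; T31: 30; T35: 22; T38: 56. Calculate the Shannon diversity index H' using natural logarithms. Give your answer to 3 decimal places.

1.660

Total N = 16+77+41+30+22+56 = 242, so the proportions are 0.06612, 0.31818, 0.16942, 0.12397, 0.09091, 0.2314 (working shown to 5 dp, full precision carried).
Each pᵢ ln pᵢ term: 0.06612×(-2.71635)=-0.17959, 0.31818×(-1.14513)=-0.36436, 0.16942×(-1.77537)=-0.30079, 0.12397×(-2.08774)=-0.25881, 0.09091×(-2.39790)=-0.21799, 0.2314×(-1.46359)=-0.33868.
Sum = -1.66022, so H' = 1.660.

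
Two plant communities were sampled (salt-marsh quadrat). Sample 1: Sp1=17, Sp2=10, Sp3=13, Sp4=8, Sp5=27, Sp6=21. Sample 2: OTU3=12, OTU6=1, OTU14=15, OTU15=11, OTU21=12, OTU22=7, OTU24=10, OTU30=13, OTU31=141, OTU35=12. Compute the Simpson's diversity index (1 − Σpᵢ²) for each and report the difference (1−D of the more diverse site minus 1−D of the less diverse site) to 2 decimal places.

Sample 1: N=96, proportions 0.1771, 0.1042, 0.1354, 0.0833, 0.2812, 0.2188, giving 1−D = 0.8056 (working shown to 4 dp, full precision carried).
Sample 2: N=234, proportions 0.0513, 0.0043, 0.0641, 0.047, 0.0513, 0.0299, 0.0427, 0.0556, 0.6026, 0.0513, giving 1−D = 0.6169.
Difference = |0.8056 − 0.6169| = 0.1887, i.e. 0.19 to 2 decimal places.

0.19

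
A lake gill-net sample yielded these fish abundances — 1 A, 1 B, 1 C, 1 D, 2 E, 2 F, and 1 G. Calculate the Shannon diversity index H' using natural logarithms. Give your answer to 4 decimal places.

1.8892

Total N = 1+1+1+1+2+2+1 = 9, so the proportions are 0.111111, 0.111111, 0.111111, 0.111111, 0.222222, 0.222222, 0.111111 (working shown to 6 dp, full precision carried).
Each pᵢ ln pᵢ term: 0.111111×(-2.197225)=-0.244136, 0.111111×(-2.197225)=-0.244136, 0.111111×(-2.197225)=-0.244136, 0.111111×(-2.197225)=-0.244136, 0.222222×(-1.504077)=-0.334239, 0.222222×(-1.504077)=-0.334239, 0.111111×(-2.197225)=-0.244136.
Sum = -1.889159, so H' = 1.8892.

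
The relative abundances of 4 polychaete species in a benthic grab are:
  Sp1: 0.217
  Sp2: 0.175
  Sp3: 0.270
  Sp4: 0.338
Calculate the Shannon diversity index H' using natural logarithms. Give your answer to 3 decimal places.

Each pᵢ ln pᵢ term (working shown to 5 dp, full precision carried): 0.217×(-1.52786)=-0.33155, 0.175×(-1.74297)=-0.30502, 0.27×(-1.30933)=-0.35352, 0.338×(-1.08471)=-0.36663.
Sum = -1.35672, so H' = 1.357.

1.357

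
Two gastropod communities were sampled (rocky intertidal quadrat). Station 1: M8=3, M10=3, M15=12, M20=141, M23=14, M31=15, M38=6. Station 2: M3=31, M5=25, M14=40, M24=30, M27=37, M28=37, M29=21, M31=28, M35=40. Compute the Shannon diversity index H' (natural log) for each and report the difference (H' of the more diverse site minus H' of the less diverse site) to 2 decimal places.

1.15

Station 1: N=194, proportions 0.01546, 0.01546, 0.06186, 0.7268, 0.07216, 0.07732, 0.03093, giving H' = 1.02815 (working shown to 5 dp, full precision carried).
Station 2: N=289, proportions 0.10727, 0.08651, 0.13841, 0.10381, 0.12803, 0.12803, 0.07266, 0.09689, 0.13841, giving H' = 2.17675.
Difference = |1.02815 − 2.17675| = 1.14860, i.e. 1.15 to 2 decimal places.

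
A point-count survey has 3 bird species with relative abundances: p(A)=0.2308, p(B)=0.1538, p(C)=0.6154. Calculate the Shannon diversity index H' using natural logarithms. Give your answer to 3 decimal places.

Each pᵢ ln pᵢ term (working shown to 5 dp, full precision carried): 0.2308×(-1.46620)=-0.33840, 0.1538×(-1.87210)=-0.28793, 0.6154×(-0.48548)=-0.29877.
Sum = -0.92510, so H' = 0.925.

0.925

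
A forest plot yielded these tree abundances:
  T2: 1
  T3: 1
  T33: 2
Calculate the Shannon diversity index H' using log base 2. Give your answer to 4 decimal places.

1.5000

Total N = 1+1+2 = 4, so the proportions are 0.25, 0.25, 0.5 (working shown to 6 dp, full precision carried).
Each pᵢ log₂ pᵢ term: 0.25×(-2.000000)=-0.500000, 0.25×(-2.000000)=-0.500000, 0.5×(-1.000000)=-0.500000.
Sum = -1.500000, so H' = 1.5000.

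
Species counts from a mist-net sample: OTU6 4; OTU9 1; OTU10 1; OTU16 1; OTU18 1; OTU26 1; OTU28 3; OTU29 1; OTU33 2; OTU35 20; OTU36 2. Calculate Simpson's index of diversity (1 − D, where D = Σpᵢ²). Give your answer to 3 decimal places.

Total N = 4+1+1+1+1+1+3+1+2+20+2 = 37, so the proportions are 0.10811, 0.02703, 0.02703, 0.02703, 0.02703, 0.02703, 0.08108, 0.02703, 0.05405, 0.54054, 0.05405 (working shown to 5 dp, full precision carried).
D = 0.10811² + 0.02703² + 0.02703² + 0.02703² + 0.02703² + 0.02703² + 0.08108² + 0.02703² + 0.05405² + 0.54054² + 0.05405² = 0.01169 + 0.00073 + 0.00073 + 0.00073 + 0.00073 + 0.00073 + 0.00657 + 0.00073 + 0.00292 + 0.29218 + 0.00292 = 0.32067.
So 1 − D = 0.67933, i.e. 0.679 to 3 decimal places.

0.679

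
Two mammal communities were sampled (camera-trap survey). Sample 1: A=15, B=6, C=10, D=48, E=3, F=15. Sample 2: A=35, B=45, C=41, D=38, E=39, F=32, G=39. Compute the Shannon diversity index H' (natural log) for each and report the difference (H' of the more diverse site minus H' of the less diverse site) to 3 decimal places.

0.502

Sample 1: N=97, proportions 0.154639, 0.061856, 0.103093, 0.494845, 0.030928, 0.154639, giving H' = 1.439336 (working shown to 6 dp, full precision carried).
Sample 2: N=269, proportions 0.130112, 0.167286, 0.152416, 0.141264, 0.144981, 0.118959, 0.144981, giving H' = 1.940871.
Difference = |1.439336 − 1.940871| = 0.501535, i.e. 0.502 to 3 decimal places.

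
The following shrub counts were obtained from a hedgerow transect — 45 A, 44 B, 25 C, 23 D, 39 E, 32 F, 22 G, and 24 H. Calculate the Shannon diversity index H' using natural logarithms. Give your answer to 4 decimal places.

2.0395

Total N = 45+44+25+23+39+32+22+24 = 254, so the proportions are 0.177165, 0.173228, 0.098425, 0.090551, 0.153543, 0.125984, 0.086614, 0.094488 (working shown to 6 dp, full precision carried).
Each pᵢ ln pᵢ term: 0.177165×(-1.730672)=-0.306615, 0.173228×(-1.753145)=-0.303694, 0.098425×(-2.318458)=-0.228195, 0.090551×(-2.401840)=-0.217489, 0.153543×(-1.873773)=-0.287705, 0.125984×(-2.071598)=-0.260989, 0.086614×(-2.446292)=-0.211884, 0.094488×(-2.359280)=-0.222924.
Sum = -2.039495, so H' = 2.0395.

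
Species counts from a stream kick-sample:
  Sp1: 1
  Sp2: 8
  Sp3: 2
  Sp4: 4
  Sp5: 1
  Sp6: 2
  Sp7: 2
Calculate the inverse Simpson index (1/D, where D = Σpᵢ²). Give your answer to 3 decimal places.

Total N = 1+8+2+4+1+2+2 = 20, so the proportions are 0.05, 0.4, 0.1, 0.2, 0.05, 0.1, 0.1 (working shown to 7 dp, full precision carried).
D = 0.05² + 0.4² + 0.1² + 0.2² + 0.05² + 0.1² + 0.1² = 0.0025000 + 0.1600000 + 0.0100000 + 0.0400000 + 0.0025000 + 0.0100000 + 0.0100000 = 0.2350000.
So 1/D = 4.25532, i.e. 4.255 to 3 decimal places.

4.255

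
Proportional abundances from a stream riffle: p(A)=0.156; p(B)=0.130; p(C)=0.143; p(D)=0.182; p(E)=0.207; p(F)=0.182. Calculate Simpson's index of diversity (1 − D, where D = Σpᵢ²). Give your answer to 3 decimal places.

D = 0.156² + 0.13² + 0.143² + 0.182² + 0.207² + 0.182² = 0.02434 + 0.01690 + 0.02045 + 0.03312 + 0.04285 + 0.03312 = 0.17078 (working shown to 5 dp, full precision carried).
So 1 − D = 0.82922, i.e. 0.829 to 3 decimal places.

0.829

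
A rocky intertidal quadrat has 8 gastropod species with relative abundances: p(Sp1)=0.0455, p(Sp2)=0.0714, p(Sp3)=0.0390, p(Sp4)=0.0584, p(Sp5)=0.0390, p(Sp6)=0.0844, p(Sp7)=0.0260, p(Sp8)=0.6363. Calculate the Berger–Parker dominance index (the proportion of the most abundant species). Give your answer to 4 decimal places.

The largest proportion is 0.6363, i.e. d = 0.6363 to 4 decimal places.

0.6363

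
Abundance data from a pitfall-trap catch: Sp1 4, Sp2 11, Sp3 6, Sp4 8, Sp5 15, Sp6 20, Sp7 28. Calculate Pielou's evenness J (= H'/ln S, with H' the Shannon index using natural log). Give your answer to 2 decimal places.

0.91

Total N = 4+11+6+8+15+20+28 = 92, so the proportions are 0.0435, 0.1196, 0.0652, 0.087, 0.163, 0.2174, 0.3043 (working shown to 4 dp, full precision carried).
H' = −Σ pᵢ ln pᵢ = −((-0.1363) + (-0.2539) + (-0.1780) + (-0.2124) + (-0.2957) + (-0.3318) + (-0.3620)) = 1.7702.
With S = 7 species, ln S = 1.9459, so J = 1.7702/1.9459 = 0.9097, i.e. 0.91 to 2 decimal places.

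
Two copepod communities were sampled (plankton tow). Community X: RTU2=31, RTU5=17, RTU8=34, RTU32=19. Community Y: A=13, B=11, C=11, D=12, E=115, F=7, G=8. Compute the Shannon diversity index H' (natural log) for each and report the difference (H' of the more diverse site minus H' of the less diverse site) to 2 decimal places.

0.08

Community X: N=101, proportions 0.30693, 0.16832, 0.33663, 0.18812, giving H' = 1.34325 (working shown to 5 dp, full precision carried).
Community Y: N=177, proportions 0.07345, 0.06215, 0.06215, 0.0678, 0.64972, 0.03955, 0.0452, giving H' = 1.26744.
Difference = |1.34325 − 1.26744| = 0.07581, i.e. 0.08 to 2 decimal places.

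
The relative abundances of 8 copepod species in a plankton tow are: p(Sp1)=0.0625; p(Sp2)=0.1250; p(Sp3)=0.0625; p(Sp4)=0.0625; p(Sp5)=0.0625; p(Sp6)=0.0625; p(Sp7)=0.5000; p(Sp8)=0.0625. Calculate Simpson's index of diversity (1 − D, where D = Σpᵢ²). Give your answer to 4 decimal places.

0.7109

D = 0.0625² + 0.125² + 0.0625² + 0.0625² + 0.0625² + 0.0625² + 0.5² + 0.0625² = 0.003906 + 0.015625 + 0.003906 + 0.003906 + 0.003906 + 0.003906 + 0.250000 + 0.003906 = 0.289062 (working shown to 6 dp, full precision carried).
So 1 − D = 0.710938, i.e. 0.7109 to 4 decimal places.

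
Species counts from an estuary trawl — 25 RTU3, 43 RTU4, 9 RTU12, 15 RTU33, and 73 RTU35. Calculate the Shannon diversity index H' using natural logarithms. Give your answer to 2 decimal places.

1.37

Total N = 25+43+9+15+73 = 165, so the proportions are 0.1515, 0.2606, 0.0545, 0.0909, 0.4424 (working shown to 4 dp, full precision carried).
Each pᵢ ln pᵢ term: 0.1515×(-1.8871)=-0.2859, 0.2606×(-1.3447)=-0.3504, 0.0545×(-2.9087)=-0.1587, 0.0909×(-2.3979)=-0.2180, 0.4424×(-0.8155)=-0.3608.
Sum = -1.3738, so H' = 1.37.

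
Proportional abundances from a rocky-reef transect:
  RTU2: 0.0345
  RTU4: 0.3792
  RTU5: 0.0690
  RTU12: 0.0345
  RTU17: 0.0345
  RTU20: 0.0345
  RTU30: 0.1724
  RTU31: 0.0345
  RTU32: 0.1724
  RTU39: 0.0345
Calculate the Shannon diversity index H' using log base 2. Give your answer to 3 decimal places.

Each pᵢ log₂ pᵢ term (working shown to 5 dp, full precision carried): 0.0345×(-4.85726)=-0.16758, 0.3792×(-1.39897)=-0.53049, 0.069×(-3.85726)=-0.26615, 0.0345×(-4.85726)=-0.16758, 0.0345×(-4.85726)=-0.16758, 0.0345×(-4.85726)=-0.16758, 0.1724×(-2.53617)=-0.43724, 0.0345×(-4.85726)=-0.16758, 0.1724×(-2.53617)=-0.43724, 0.0345×(-4.85726)=-0.16758.
Sum = -2.67656, so H' = 2.677.

2.677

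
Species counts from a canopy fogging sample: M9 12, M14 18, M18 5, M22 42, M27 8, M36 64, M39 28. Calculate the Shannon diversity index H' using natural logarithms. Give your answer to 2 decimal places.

Total N = 12+18+5+42+8+64+28 = 177, so the proportions are 0.0678, 0.1017, 0.0282, 0.2373, 0.0452, 0.3616, 0.1582 (working shown to 4 dp, full precision carried).
Each pᵢ ln pᵢ term: 0.0678×(-2.6912)=-0.1825, 0.1017×(-2.2858)=-0.2325, 0.0282×(-3.5667)=-0.1008, 0.2373×(-1.4385)=-0.3413, 0.0452×(-3.0967)=-0.1400, 0.3616×(-1.0173)=-0.3678, 0.1582×(-1.8439)=-0.2917.
Sum = -1.6565, so H' = 1.66.

1.66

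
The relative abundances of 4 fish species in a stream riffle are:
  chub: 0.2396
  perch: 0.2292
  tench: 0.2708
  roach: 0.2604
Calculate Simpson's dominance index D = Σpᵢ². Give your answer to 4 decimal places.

0.2511

D = 0.2396² + 0.2292² + 0.2708² + 0.2604² = 0.057408 + 0.052533 + 0.073333 + 0.067808 = 0.251082 (working shown to 6 dp, full precision carried).
To 4 decimal places, D = 0.2511.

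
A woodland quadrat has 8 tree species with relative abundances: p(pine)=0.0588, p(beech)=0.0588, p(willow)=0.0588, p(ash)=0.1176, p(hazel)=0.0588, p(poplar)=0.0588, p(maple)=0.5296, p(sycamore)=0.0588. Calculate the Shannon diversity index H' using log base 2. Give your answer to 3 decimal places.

2.291

Each pᵢ log₂ pᵢ term (working shown to 5 dp, full precision carried): 0.0588×(-4.08804)=-0.24038, 0.0588×(-4.08804)=-0.24038, 0.0588×(-4.08804)=-0.24038, 0.1176×(-3.08804)=-0.36315, 0.0588×(-4.08804)=-0.24038, 0.0588×(-4.08804)=-0.24038, 0.5296×(-0.91702)=-0.48566, 0.0588×(-4.08804)=-0.24038.
Sum = -2.29107, so H' = 2.291.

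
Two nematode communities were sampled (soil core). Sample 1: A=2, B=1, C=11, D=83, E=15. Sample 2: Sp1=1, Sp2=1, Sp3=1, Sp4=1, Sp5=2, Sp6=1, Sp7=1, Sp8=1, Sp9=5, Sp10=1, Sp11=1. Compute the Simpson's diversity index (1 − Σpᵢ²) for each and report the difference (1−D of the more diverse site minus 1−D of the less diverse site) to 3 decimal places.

0.429

Sample 1: N=112, proportions 0.01786, 0.00893, 0.09821, 0.74107, 0.13393, giving 1−D = 0.42283 (working shown to 5 dp, full precision carried).
Sample 2: N=16, proportions 0.0625, 0.0625, 0.0625, 0.0625, 0.125, 0.0625, 0.0625, 0.0625, 0.3125, 0.0625, 0.0625, giving 1−D = 0.85156.
Difference = |0.42283 − 0.85156| = 0.42873, i.e. 0.429 to 3 decimal places.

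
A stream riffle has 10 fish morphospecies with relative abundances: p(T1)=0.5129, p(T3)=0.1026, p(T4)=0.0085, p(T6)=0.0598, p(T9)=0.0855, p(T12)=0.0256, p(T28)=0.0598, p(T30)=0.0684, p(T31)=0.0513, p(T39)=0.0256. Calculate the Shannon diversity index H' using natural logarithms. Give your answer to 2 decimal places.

Each pᵢ ln pᵢ term (working shown to 4 dp, full precision carried): 0.5129×(-0.6677)=-0.3425, 0.1026×(-2.2769)=-0.2336, 0.0085×(-4.7677)=-0.0405, 0.0598×(-2.8167)=-0.1684, 0.0855×(-2.4592)=-0.2103, 0.0256×(-3.6652)=-0.0938, 0.0598×(-2.8167)=-0.1684, 0.0684×(-2.6824)=-0.1835, 0.0513×(-2.9701)=-0.1524, 0.0256×(-3.6652)=-0.0938.
Sum = -1.6872, so H' = 1.69.

1.69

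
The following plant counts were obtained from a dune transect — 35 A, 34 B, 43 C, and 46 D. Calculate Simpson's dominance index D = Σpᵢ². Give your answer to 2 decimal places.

0.25

Total N = 35+34+43+46 = 158, so the proportions are 0.2215, 0.2152, 0.2722, 0.2911 (working shown to 4 dp, full precision carried).
D = 0.2215² + 0.2152² + 0.2722² + 0.2911² = 0.0491 + 0.0463 + 0.0741 + 0.0848 = 0.2542.
To 2 decimal places, D = 0.25.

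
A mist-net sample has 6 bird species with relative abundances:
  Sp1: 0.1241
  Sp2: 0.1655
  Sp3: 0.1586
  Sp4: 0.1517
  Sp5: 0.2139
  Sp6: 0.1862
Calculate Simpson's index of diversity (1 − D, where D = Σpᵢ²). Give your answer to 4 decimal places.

D = 0.1241² + 0.1655² + 0.1586² + 0.1517² + 0.2139² + 0.1862² = 0.015401 + 0.027390 + 0.025154 + 0.023013 + 0.045753 + 0.034670 = 0.171382 (working shown to 6 dp, full precision carried).
So 1 − D = 0.828618, i.e. 0.8286 to 4 decimal places.

0.8286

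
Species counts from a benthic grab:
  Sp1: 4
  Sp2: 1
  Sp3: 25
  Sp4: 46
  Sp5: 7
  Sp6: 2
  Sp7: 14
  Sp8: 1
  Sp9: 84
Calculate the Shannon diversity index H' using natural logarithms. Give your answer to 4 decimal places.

Total N = 4+1+25+46+7+2+14+1+84 = 184, so the proportions are 0.021739, 0.005435, 0.13587, 0.25, 0.038043, 0.01087, 0.076087, 0.005435, 0.456522 (working shown to 6 dp, full precision carried).
Each pᵢ ln pᵢ term: 0.021739×(-3.828641)=-0.083231, 0.005435×(-5.214936)=-0.028342, 0.13587×(-1.996060)=-0.271204, 0.25×(-1.386294)=-0.346574, 0.038043×(-3.269026)=-0.124365, 0.01087×(-4.521789)=-0.049150, 0.076087×(-2.575878)=-0.195991, 0.005435×(-5.214936)=-0.028342, 0.456522×(-0.784119)=-0.357967.
Sum = -1.485166, so H' = 1.4852.

1.4852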